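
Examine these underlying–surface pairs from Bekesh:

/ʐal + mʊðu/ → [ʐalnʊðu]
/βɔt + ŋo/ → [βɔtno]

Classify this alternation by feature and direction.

progressive place assimilation

Underlying /m/ is realised as [n] next to /l/; /l/ itself does not change.
/m/ is bilabial while /l/ is alveolar; the output [n] is alveolar, matching the trigger — so the feature that spreads is place.
Manner and voice are unchanged, so the assimilation is partial, not total.
Checking the remaining alternation: /ŋ/ → [n] after /t/ (velar → alveolar, matching alveolar) — only place changes, and always toward the preceding segment.
Since the segment that changes follows the conditioning segment, the assimilation is progressive.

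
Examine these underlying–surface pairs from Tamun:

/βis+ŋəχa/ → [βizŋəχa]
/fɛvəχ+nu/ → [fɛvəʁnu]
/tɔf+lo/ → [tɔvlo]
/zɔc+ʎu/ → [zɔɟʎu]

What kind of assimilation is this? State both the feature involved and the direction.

regressive voicing assimilation

The segment that alternates is /s/, which surfaces as [z] when adjacent to /ŋ/.
The change voiceless → voiced matches the voicing of the following /ŋ/, identifying this as voicing assimilation.
Place and manner are unchanged, so the assimilation is partial, not total.
The other alternating forms pattern the same way: /χ/ → [ʁ] before /n/ (voiceless → voiced, matching voiced); /f/ → [v] before /l/ (voiceless → voiced, matching voiced); /c/ → [ɟ] before /ʎ/ (voiceless → voiced, matching voiced) — only voicing changes, and always toward the following segment.
Since the segment that changes precedes the conditioning segment, the assimilation is regressive.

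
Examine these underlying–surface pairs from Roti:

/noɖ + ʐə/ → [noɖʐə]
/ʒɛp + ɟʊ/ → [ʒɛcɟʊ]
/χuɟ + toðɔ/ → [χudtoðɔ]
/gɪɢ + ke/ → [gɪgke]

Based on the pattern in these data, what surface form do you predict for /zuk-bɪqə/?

The data show regressive place assimilation: /p/ → [c] before /ɟ/; /ɟ/ → [d] before /t/; /ɢ/ → [g] before /k/. In each pair only place changes, matching the following consonant, while manner and voice stay constant.
Nothing changes in [noɖʐə]: there the adjacent consonants already agree in place (/ɖ/ and /ʐ/ are both retroflex), so this form is consistent with the same rule.
The rule targets /k/ (voiceless velar stop), which sits before the trigger /b/ (bilabial).
Changing only its place to bilabial gives [p] — the voiceless bilabial stop.

[zupbɪqə]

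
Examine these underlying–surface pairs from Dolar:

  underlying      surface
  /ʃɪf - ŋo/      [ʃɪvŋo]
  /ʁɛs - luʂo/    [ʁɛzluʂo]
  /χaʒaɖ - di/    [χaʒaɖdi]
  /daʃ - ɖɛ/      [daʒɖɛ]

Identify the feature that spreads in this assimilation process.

The segment that alternates is /f/, which surfaces as [v] when adjacent to /ŋ/.
/f/ is voiceless while /ŋ/ is voiced; the output [v] is voiced, matching the trigger — so the feature that spreads is voicing.
Checking the remaining alternations: /s/ → [z] before /l/ (voiceless → voiced, matching voiced); /ʃ/ → [ʒ] before /ɖ/ (voiceless → voiced, matching voiced) — only voicing changes, and always toward the following segment.
No alternation appears in [χaʒaɖdi]: there the adjacent consonants already agree in voicing (/ɖ/ and /d/ are both voiced), so this form is consistent with the same rule.

voicing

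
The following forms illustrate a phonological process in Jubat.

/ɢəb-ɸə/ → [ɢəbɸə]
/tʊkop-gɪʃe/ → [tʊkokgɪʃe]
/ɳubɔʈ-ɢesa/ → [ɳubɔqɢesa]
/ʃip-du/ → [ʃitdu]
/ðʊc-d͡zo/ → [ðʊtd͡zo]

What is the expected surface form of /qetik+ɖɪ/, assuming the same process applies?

The data show regressive place assimilation: /p/ → [k] before /g/; /ʈ/ → [q] before /ɢ/; /p/ → [t] before /d/; /c/ → [t] before /d͡z/. In each pair only place changes, matching the following consonant, while manner and voice stay constant.
Nothing changes in [ɢəbɸə]: there the adjacent consonants already agree in place (/b/ and /ɸ/ are both bilabial), so this form is consistent with the same rule.
/k/ is a voiceless velar stop. The following trigger /ɖ/ is retroflex, so /k/ must become retroflex as well.
The voiceless retroflex stop is [ʈ], so /k/ → [ʈ].

[qetiʈɖɪ]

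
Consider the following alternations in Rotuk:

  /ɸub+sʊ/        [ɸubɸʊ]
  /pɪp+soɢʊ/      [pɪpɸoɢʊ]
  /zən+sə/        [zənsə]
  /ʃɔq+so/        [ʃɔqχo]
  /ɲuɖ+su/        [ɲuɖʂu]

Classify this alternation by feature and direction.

Underlying /s/ is realised as [ɸ] next to /b/; /b/ itself does not change.
The change alveolar → bilabial matches the place of the preceding /b/, identifying this as place assimilation.
Manner and voice are unchanged, so the assimilation is partial, not total.
The same holds elsewhere in the data: /s/ → [ɸ] after /p/ (alveolar → bilabial, matching bilabial); /s/ → [χ] after /q/ (alveolar → uvular, matching uvular); /s/ → [ʂ] after /ɖ/ (alveolar → retroflex, matching retroflex) — only place changes, and always toward the preceding segment.
Nothing changes in [zənsə]: there the adjacent consonants already agree in place (/s/ and /n/ are both alveolar), so this form is consistent with the same rule.
The trigger is the preceding segment, so the direction is progressive (perseverative).

progressive place assimilation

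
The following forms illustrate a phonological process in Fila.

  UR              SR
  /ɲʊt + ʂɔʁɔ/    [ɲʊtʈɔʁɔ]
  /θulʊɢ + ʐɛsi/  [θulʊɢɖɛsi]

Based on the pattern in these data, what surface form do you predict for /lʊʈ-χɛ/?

[lʊʈqɛ]

The data show progressive manner assimilation: /ʂ/ → [ʈ] after /t/; /ʐ/ → [ɖ] after /ɢ/. In each pair only manner changes, matching the preceding consonant, while place and voice stay constant.
/χ/ is a voiceless uvular fricative. The preceding trigger /ʈ/ is a stop, so /χ/ must become a stop as well.
Changing only its manner to stop gives [q] — the voiceless uvular stop.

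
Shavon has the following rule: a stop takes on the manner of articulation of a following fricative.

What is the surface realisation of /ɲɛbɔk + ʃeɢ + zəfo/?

The rule targets /k/ (voiceless velar stop), which sits before the trigger /ʃ/ (fricative).
A voiceless velar fricative is [x], so the surface segment is [x].
The same rule applies at the second boundary: /ɢ/ → [ʁ] next to /z/.

[ɲɛbɔxʃeʁzəfo]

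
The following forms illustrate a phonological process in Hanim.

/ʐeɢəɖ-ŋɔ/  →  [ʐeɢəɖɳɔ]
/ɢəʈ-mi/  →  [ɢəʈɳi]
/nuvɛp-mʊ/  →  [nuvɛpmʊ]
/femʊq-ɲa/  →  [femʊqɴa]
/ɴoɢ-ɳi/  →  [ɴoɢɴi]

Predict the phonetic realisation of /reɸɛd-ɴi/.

The data show progressive place assimilation: /ŋ/ → [ɳ] after /ɖ/; /m/ → [ɳ] after /ʈ/; /ɲ/ → [ɴ] after /q/; /ɳ/ → [ɴ] after /ɢ/. In each pair only place changes, matching the preceding consonant, while manner and voice stay constant.
Nothing changes in [nuvɛpmʊ]: there the adjacent consonants already agree in place (/m/ and /p/ are both bilabial), so this form is consistent with the same rule.
/ɴ/ is a voiced uvular nasal. The preceding trigger /d/ is alveolar, so /ɴ/ must become alveolar as well.
Changing only its place to alveolar gives [n] — the voiced alveolar nasal.

[reɸɛdni]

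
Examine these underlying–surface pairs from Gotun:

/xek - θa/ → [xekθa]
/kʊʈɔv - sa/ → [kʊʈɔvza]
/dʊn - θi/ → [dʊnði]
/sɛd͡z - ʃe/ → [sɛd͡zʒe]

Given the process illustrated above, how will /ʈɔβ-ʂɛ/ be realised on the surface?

[ʈɔβʐɛ]

The data show progressive voicing assimilation: /s/ → [z] after /v/; /θ/ → [ð] after /n/; /ʃ/ → [ʒ] after /d͡z/. In each pair only voicing changes, matching the preceding consonant, while place and manner stay constant.
No alternation appears in [xekθa]: there the adjacent consonants already agree in voicing (/θ/ and /k/ are both voiceless), so this form is consistent with the same rule.
/ʂ/ is a voiceless retroflex fricative. The preceding trigger /β/ is voiced, so /ʂ/ must become voiced as well.
Changing only its voicing to voiced gives [ʐ] — the voiced retroflex fricative.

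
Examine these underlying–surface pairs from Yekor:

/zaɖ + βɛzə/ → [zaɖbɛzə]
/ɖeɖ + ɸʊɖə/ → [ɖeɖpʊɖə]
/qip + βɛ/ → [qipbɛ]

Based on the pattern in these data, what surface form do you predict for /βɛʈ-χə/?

The data show progressive manner assimilation: /β/ → [b] after /ɖ/; /ɸ/ → [p] after /ɖ/; /β/ → [b] after /p/. In each pair only manner changes, matching the preceding consonant, while place and voice stay constant.
/χ/ is a voiceless uvular fricative. The preceding trigger /ʈ/ is a stop, so /χ/ must become a stop as well.
Changing only its manner to stop gives [q] — the voiceless uvular stop.

[βɛʈqə]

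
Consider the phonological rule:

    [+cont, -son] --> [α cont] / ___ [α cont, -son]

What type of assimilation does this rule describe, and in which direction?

The rule copies [cont] (continuancy) from the environment onto the target fricatives; since [±cont] encodes the stop/fricative manner contrast, the assimilating dimension is manner.
Since the environment is written after the underscore, the trigger follows the target; the direction is regressive.

regressive manner assimilation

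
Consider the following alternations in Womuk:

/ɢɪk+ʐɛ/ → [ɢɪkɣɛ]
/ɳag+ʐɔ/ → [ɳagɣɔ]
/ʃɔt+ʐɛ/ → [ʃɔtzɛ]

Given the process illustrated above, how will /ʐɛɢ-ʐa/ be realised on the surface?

The data show progressive place assimilation: /ʐ/ → [ɣ] after /k/; /ʐ/ → [ɣ] after /g/; /ʐ/ → [z] after /t/. In each pair only place changes, matching the preceding consonant, while manner and voice stay constant.
The rule targets /ʐ/ (voiced retroflex fricative), which sits after the trigger /ɢ/ (uvular).
Changing only its place to uvular gives [ʁ] — the voiced uvular fricative.

[ʐɛɢʁa]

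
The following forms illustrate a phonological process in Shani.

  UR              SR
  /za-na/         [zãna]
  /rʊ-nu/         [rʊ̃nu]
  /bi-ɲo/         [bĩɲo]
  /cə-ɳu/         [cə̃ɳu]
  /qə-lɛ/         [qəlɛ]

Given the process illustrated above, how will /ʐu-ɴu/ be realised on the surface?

The data show regressive nasality assimilation (vowel nasalisation): /a/ → [ã] before /n/; /ʊ/ → [ʊ̃] before /n/; /i/ → [ĩ] before /ɲ/; /ə/ → [ə̃] before /ɳ/ — a vowel is nasalised by an immediately following nasal consonant.
No change occurs in [qəlɛ] because the vowel at the boundary is adjacent to an oral consonant, not a nasal (/ə/ next to /l/).
/u/ sits next to the nasal /ɴ/ and is therefore nasalised to [ũ].

[ʐũɴu]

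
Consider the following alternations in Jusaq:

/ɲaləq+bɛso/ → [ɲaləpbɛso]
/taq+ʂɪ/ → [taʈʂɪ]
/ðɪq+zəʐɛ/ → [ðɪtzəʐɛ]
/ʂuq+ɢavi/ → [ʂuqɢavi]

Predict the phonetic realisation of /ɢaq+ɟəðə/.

The data show regressive place assimilation: /q/ → [p] before /b/; /q/ → [ʈ] before /ʂ/; /q/ → [t] before /z/. In each pair only place changes, matching the following consonant, while manner and voice stay constant.
Nothing changes in [ʂuqɢavi]: there the adjacent consonants already agree in place (/q/ and /ɢ/ are both uvular), so this form is consistent with the same rule.
/q/ is a voiceless uvular stop. The following trigger /ɟ/ is palatal, so /q/ must become palatal as well.
A voiceless palatal stop is [c], so the surface segment is [c].

[ɢacɟəðə]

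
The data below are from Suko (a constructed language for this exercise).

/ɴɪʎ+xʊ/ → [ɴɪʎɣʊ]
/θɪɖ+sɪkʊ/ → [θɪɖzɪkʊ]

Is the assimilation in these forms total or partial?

partial assimilation

The segment that alternates is /x/, which surfaces as [ɣ] when adjacent to /ʎ/.
/x/ is voiceless while /ʎ/ is voiced; the output [ɣ] is voiced, matching the trigger — so the feature that spreads is voicing.
Place and manner are unchanged, so the assimilation is partial, not total.
The other alternating form patterns the same way: /s/ → [z] after /ɖ/ (voiceless → voiced, matching voiced) — only voicing changes, and always toward the preceding segment.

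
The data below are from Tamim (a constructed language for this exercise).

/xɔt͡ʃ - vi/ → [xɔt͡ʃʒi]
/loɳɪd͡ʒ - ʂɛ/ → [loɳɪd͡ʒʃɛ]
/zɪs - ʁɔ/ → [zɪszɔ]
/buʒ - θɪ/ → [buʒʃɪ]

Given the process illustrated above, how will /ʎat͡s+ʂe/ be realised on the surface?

The data show progressive place assimilation: /v/ → [ʒ] after /t͡ʃ/; /ʂ/ → [ʃ] after /d͡ʒ/; /ʁ/ → [z] after /s/; /θ/ → [ʃ] after /ʒ/. In each pair only place changes, matching the preceding consonant, while manner and voice stay constant.
The rule targets /ʂ/ (voiceless retroflex fricative), which sits after the trigger /t͡s/ (alveolar).
The voiceless alveolar fricative is [s], so /ʂ/ → [s].

[ʎat͡sse]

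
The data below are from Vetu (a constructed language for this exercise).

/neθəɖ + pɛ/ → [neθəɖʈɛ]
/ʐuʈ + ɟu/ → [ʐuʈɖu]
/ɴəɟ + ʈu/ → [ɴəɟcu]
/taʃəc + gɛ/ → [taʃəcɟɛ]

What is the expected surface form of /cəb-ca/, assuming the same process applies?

The data show progressive place assimilation: /p/ → [ʈ] after /ɖ/; /ɟ/ → [ɖ] after /ʈ/; /ʈ/ → [c] after /ɟ/; /g/ → [ɟ] after /c/. In each pair only place changes, matching the preceding consonant, while manner and voice stay constant.
/c/ is a voiceless palatal stop. The preceding trigger /b/ is bilabial, so /c/ must become bilabial as well.
The voiceless bilabial stop is [p], so /c/ → [p].

[cəbpa]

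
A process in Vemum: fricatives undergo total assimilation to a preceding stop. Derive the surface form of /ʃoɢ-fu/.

/f/ is the segment targeted by the rule; it sits immediately after /ɢ/, so it assimilates completely and surfaces as [ɢ].

[ʃoɢɢu]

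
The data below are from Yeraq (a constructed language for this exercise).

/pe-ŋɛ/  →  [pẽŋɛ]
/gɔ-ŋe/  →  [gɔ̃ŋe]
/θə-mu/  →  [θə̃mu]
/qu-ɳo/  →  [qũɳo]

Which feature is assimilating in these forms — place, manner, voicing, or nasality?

nasality

The vowel /e/ surfaces as nasalised [ẽ] next to the following nasal /ŋ/ — it has acquired the [+nasal] feature of its neighbour.
Likewise in the remaining data: /ɔ/ → [ɔ̃] before /ŋ/; /ə/ → [ə̃] before /m/; /u/ → [ũ] before /ɳ/ — each time a vowel is nasalised next to a following nasal.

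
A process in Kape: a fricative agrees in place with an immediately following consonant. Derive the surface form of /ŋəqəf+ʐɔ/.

The rule targets /f/ (voiceless labiodental fricative), which sits before the trigger /ʐ/ (retroflex).
The voiceless retroflex fricative is [ʂ], so /f/ → [ʂ].

[ŋəqəʂʐɔ]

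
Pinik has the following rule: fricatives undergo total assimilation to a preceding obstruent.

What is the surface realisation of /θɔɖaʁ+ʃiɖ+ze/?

[θɔɖaʁʁiɖɖe]

/ʃ/ is the segment targeted by the rule; it sits immediately after /ʁ/, so it assimilates completely and surfaces as [ʁ].
At the second juncture, /z/ likewise becomes [ɖ] adjacent to /ɖ/.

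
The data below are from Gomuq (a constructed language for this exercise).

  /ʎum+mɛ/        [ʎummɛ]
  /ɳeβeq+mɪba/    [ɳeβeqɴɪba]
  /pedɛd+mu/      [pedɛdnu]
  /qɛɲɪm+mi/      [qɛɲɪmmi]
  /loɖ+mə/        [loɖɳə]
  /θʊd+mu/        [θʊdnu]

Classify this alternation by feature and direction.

progressive place assimilation

The segment that alternates is /m/, which surfaces as [ɴ] when adjacent to /q/.
/m/ is bilabial while /q/ is uvular; the output [ɴ] is uvular, matching the trigger — so the feature that spreads is place.
Manner and voice are unchanged, so the assimilation is partial, not total.
The same holds elsewhere in the data: /m/ → [n] after /d/ (bilabial → alveolar, matching alveolar); /m/ → [ɳ] after /ɖ/ (bilabial → retroflex, matching retroflex) — only place changes, and always toward the preceding segment.
Nothing changes in [ʎummɛ], [qɛɲɪmmi]: there the adjacent consonants already agree in place (/m/ and /m/ are both bilabial; /m/ and /m/ are both bilabial), so these forms are consistent with the same rule.
The trigger is the preceding segment, so the direction is progressive (perseverative).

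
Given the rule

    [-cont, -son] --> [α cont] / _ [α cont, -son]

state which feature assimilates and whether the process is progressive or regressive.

regressive manner assimilation

The rule copies [cont] (continuancy) from the environment onto the target stops; since [±cont] encodes the stop/fricative manner contrast, the assimilating dimension is manner.
The conditioning segment sits to the right of the focus bar, meaning the trigger follows the segment that changes — regressive assimilation.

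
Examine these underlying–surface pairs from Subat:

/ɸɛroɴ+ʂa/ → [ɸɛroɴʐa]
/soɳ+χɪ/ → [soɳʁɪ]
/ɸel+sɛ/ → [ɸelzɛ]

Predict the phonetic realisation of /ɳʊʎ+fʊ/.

The data show progressive voicing assimilation: /ʂ/ → [ʐ] after /ɴ/; /χ/ → [ʁ] after /ɳ/; /s/ → [z] after /l/. In each pair only voicing changes, matching the preceding consonant, while place and manner stay constant.
The rule targets /f/ (voiceless labiodental fricative), which sits after the trigger /ʎ/ (voiced).
A voiced labiodental fricative is [v], so the surface segment is [v].

[ɳʊʎvʊ]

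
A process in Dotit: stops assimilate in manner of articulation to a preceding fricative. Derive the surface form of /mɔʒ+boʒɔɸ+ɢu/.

[mɔʒβoʒɔɸʁu]

The rule targets /b/ (voiced bilabial stop), which sits after the trigger /ʒ/ (fricative).
Changing only its manner to fricative gives [β] — the voiced bilabial fricative.
At the second juncture, /ɢ/ likewise becomes [ʁ] adjacent to /ɸ/.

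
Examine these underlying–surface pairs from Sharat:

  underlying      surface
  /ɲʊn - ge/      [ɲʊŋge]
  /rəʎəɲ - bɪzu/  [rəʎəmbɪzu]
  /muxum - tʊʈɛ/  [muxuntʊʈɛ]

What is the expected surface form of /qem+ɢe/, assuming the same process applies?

The data show regressive place assimilation: /n/ → [ŋ] before /g/; /ɲ/ → [m] before /b/; /m/ → [n] before /t/. In each pair only place changes, matching the following consonant, while manner and voice stay constant.
The rule targets /m/ (voiced bilabial nasal), which sits before the trigger /ɢ/ (uvular).
Changing only its place to uvular gives [ɴ] — the voiced uvular nasal.

[qeɴɢe]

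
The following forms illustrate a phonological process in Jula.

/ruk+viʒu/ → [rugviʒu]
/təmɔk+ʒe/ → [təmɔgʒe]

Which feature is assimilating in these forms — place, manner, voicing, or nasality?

voicing

Underlying /k/ is realised as [g] next to /v/; /v/ itself does not change.
The change voiceless → voiced matches the voicing of the following /v/, identifying this as voicing assimilation.
The same holds elsewhere in the data: /k/ → [g] before /ʒ/ (voiceless → voiced, matching voiced) — only voicing changes, and always toward the following segment.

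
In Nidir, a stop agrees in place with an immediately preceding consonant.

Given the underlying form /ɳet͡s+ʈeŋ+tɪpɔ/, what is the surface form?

The rule targets /ʈ/ (voiceless retroflex stop), which sits after the trigger /t͡s/ (alveolar).
The voiceless alveolar stop is [t], so /ʈ/ → [t].
The same rule applies at the second boundary: /t/ → [k] next to /ŋ/.

[ɳet͡steŋkɪpɔ]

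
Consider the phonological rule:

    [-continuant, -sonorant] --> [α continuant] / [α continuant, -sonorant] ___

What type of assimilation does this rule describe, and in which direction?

progressive manner assimilation

The rule copies [continuant] (continuancy) from the environment onto the target stops; since [±continuant] encodes the stop/fricative manner contrast, the assimilating dimension is manner.
Since the environment is written before the underscore, the trigger precedes the target; the direction is progressive.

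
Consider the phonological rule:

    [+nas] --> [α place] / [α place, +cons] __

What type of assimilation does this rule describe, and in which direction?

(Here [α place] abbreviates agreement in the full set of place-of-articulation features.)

The rule copies the place features (abbreviated [place]) from the environment onto the target, so the assimilating feature is place.
The conditioning segment sits to the left of the focus bar, meaning the trigger precedes the segment that changes — progressive assimilation.

progressive place assimilation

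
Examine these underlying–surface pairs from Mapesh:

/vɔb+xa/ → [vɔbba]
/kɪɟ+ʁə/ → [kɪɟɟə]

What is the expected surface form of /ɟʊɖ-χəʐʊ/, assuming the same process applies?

[ɟʊɖɖəʐʊ]

The data show progressive total assimilation (/x/ → [b] after /b/; /ʁ/ → [ɟ] after /ɟ/): in every case the target segment becomes identical to its preceding neighbour, copying more than a single feature.
/χ/ is the segment targeted by the rule; it sits immediately after /ɖ/, so it assimilates completely and surfaces as [ɖ].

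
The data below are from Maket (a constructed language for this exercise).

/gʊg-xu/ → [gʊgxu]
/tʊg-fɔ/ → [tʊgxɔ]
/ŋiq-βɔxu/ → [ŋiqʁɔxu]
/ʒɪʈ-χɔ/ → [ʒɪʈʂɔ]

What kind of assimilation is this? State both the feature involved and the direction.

progressive place assimilation

The segment that alternates is /f/, which surfaces as [x] when adjacent to /g/.
/f/ is labiodental while /g/ is velar; the output [x] is velar, matching the trigger — so the feature that spreads is place.
Manner and voice are unchanged, so the assimilation is partial, not total.
The same holds elsewhere in the data: /β/ → [ʁ] after /q/ (bilabial → uvular, matching uvular); /χ/ → [ʂ] after /ʈ/ (uvular → retroflex, matching retroflex) — only place changes, and always toward the preceding segment.
Nothing changes in [gʊgxu]: there the adjacent consonants already agree in place (/x/ and /g/ are both velar), so this form is consistent with the same rule.
The trigger is the preceding segment, so the direction is progressive (perseverative).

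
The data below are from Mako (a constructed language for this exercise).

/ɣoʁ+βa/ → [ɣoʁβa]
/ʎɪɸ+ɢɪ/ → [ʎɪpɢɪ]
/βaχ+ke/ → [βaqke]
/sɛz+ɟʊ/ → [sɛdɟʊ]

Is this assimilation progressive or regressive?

regressive

Comparing underlying and surface forms, /ɸ/ → [p] is the alternation; the neighbouring /ɢ/ is constant.
The change fricative → stop matches the manner of the following /ɢ/, identifying this as manner assimilation.
The other alternating forms pattern the same way: /χ/ → [q] before /k/ (fricative → stop, matching a stop); /z/ → [d] before /ɟ/ (fricative → stop, matching a stop) — only manner changes, and always toward the following segment.
Nothing changes in [ɣoʁβa]: there the adjacent consonants already agree in manner (/ʁ/ and /β/ are both fricatives), so this form is consistent with the same rule.
Since the segment that changes precedes the conditioning segment, the assimilation is regressive.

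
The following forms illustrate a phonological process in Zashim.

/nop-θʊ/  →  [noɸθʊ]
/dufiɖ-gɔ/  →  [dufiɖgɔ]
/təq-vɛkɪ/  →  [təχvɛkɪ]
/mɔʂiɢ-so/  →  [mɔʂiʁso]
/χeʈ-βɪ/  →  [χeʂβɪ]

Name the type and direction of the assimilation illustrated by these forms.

regressive manner assimilation

Underlying /p/ is realised as [ɸ] next to /θ/; /θ/ itself does not change.
The change stop → fricative matches the manner of the following /θ/, identifying this as manner assimilation.
Place and voice are unchanged, so the assimilation is partial, not total.
The same holds elsewhere in the data: /q/ → [χ] before /v/ (stop → fricative, matching a fricative); /ɢ/ → [ʁ] before /s/ (stop → fricative, matching a fricative); /ʈ/ → [ʂ] before /β/ (stop → fricative, matching a fricative) — only manner changes, and always toward the following segment.
Nothing changes in [dufiɖgɔ]: there the adjacent consonants already agree in manner (/ɖ/ and /g/ are both stops), so this form is consistent with the same rule.
The trigger is the following segment, so the direction is regressive (anticipatory).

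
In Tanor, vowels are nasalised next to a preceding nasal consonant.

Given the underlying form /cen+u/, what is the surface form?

The vowel /u/ is adjacent to the preceding nasal /n/, so it acquires [+nasal] and surfaces as [ũ].

[cenũ]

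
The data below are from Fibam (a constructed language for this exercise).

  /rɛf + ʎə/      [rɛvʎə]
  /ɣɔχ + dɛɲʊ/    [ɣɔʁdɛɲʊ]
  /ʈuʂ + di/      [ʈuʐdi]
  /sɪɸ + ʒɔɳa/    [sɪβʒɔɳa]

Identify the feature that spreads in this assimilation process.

voicing

Comparing underlying and surface forms, /f/ → [v] is the alternation; the neighbouring /ʎ/ is constant.
/f/ is voiceless while /ʎ/ is voiced; the output [v] is voiced, matching the trigger — so the feature that spreads is voicing.
The same holds elsewhere in the data: /χ/ → [ʁ] before /d/ (voiceless → voiced, matching voiced); /ʂ/ → [ʐ] before /d/ (voiceless → voiced, matching voiced); /ɸ/ → [β] before /ʒ/ (voiceless → voiced, matching voiced) — only voicing changes, and always toward the following segment.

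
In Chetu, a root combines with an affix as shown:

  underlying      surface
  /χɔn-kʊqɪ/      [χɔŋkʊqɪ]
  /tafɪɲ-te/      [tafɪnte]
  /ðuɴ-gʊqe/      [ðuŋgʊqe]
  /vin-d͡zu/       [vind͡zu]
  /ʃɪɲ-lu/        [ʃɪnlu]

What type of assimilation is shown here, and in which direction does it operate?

regressive place assimilation

The segment that alternates is /n/, which surfaces as [ŋ] when adjacent to /k/.
The change alveolar → velar matches the place of the following /k/, identifying this as place assimilation.
Manner and voice are unchanged, so the assimilation is partial, not total.
Checking the remaining alternations: /ɲ/ → [n] before /t/ (palatal → alveolar, matching alveolar); /ɴ/ → [ŋ] before /g/ (uvular → velar, matching velar); /ɲ/ → [n] before /l/ (palatal → alveolar, matching alveolar) — only place changes, and always toward the following segment.
No alternation appears in [vind͡zu]: there the adjacent consonants already agree in place (/n/ and /d͡z/ are both alveolar), so this form is consistent with the same rule.
Since the segment that changes precedes the conditioning segment, the assimilation is regressive.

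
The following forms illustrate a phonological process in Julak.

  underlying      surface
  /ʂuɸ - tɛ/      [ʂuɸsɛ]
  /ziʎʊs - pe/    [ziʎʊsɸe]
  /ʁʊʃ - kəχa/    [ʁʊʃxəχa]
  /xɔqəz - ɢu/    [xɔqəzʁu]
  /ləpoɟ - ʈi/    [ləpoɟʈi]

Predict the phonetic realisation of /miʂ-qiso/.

The data show progressive manner assimilation: /t/ → [s] after /ɸ/; /p/ → [ɸ] after /s/; /k/ → [x] after /ʃ/; /ɢ/ → [ʁ] after /z/. In each pair only manner changes, matching the preceding consonant, while place and voice stay constant.
No alternation appears in [ləpoɟʈi]: there the adjacent consonants already agree in manner (/ʈ/ and /ɟ/ are both stops), so this form is consistent with the same rule.
The rule targets /q/ (voiceless uvular stop), which sits after the trigger /ʂ/ (fricative).
A voiceless uvular fricative is [χ], so the surface segment is [χ].

[miʂχiso]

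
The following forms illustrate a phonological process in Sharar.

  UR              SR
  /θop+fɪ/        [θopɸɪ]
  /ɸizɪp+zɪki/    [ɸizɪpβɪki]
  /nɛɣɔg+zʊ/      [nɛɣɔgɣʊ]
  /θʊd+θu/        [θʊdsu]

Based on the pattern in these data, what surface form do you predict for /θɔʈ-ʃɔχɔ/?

The data show progressive place assimilation: /f/ → [ɸ] after /p/; /z/ → [β] after /p/; /z/ → [ɣ] after /g/; /θ/ → [s] after /d/. In each pair only place changes, matching the preceding consonant, while manner and voice stay constant.
The rule targets /ʃ/ (voiceless postalveolar fricative), which sits after the trigger /ʈ/ (retroflex).
A voiceless retroflex fricative is [ʂ], so the surface segment is [ʂ].

[θɔʈʂɔχɔ]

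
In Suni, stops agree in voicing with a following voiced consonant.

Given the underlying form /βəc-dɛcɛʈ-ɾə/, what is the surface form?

[βəɟdɛcɛɖɾə]

The rule targets /c/ (voiceless palatal stop), which sits before the trigger /d/ (voiced).
The voiced palatal stop is [ɟ], so /c/ → [ɟ].
The same rule applies at the second boundary: /ʈ/ → [ɖ] next to /ɾ/.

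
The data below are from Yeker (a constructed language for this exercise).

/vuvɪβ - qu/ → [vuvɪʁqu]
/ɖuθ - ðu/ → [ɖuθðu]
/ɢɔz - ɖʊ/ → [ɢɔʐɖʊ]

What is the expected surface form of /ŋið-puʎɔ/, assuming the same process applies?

[ŋiβpuʎɔ]

The data show regressive place assimilation: /β/ → [ʁ] before /q/; /z/ → [ʐ] before /ɖ/. In each pair only place changes, matching the following consonant, while manner and voice stay constant.
Nothing changes in [ɖuθðu]: there the adjacent consonants already agree in place (/θ/ and /ð/ are both dental), so this form is consistent with the same rule.
The rule targets /ð/ (voiced dental fricative), which sits before the trigger /p/ (bilabial).
The voiced bilabial fricative is [β], so /ð/ → [β].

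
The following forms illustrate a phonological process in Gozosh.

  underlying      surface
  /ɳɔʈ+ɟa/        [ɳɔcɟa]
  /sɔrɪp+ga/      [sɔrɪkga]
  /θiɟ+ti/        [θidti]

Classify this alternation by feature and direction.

Comparing underlying and surface forms, /ʈ/ → [c] is the alternation; the neighbouring /ɟ/ is constant.
/ʈ/ is retroflex while /ɟ/ is palatal; the output [c] is palatal, matching the trigger — so the feature that spreads is place.
Manner and voice are unchanged, so the assimilation is partial, not total.
Checking the remaining alternations: /p/ → [k] before /g/ (bilabial → velar, matching velar); /ɟ/ → [d] before /t/ (palatal → alveolar, matching alveolar) — only place changes, and always toward the following segment.
Since the segment that changes precedes the conditioning segment, the assimilation is regressive.

regressive place assimilation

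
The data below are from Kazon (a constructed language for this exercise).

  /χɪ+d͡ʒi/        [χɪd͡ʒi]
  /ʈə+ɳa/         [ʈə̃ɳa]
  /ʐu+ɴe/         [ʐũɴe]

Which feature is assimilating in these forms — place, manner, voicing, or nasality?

The vowel /ə/ surfaces as nasalised [ə̃] next to the following nasal /ɳ/ — it has acquired the [+nasal] feature of its neighbour.
Likewise in the remaining data: /u/ → [ũ] before /ɴ/ — each time a vowel is nasalised next to a following nasal.
No change occurs in [χɪd͡ʒi] because the vowel at the boundary is adjacent to an oral consonant, not a nasal (/ɪ/ next to /d͡ʒ/).

nasality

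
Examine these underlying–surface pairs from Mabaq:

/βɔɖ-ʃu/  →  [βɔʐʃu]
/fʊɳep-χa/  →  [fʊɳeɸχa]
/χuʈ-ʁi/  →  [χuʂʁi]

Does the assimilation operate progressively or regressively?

Underlying /ɖ/ is realised as [ʐ] next to /ʃ/; /ʃ/ itself does not change.
/ɖ/ is a stop while /ʃ/ is a fricative; the output [ʐ] is a fricative, matching the trigger — so the feature that spreads is manner.
The same holds elsewhere in the data: /p/ → [ɸ] before /χ/ (stop → fricative, matching a fricative); /ʈ/ → [ʂ] before /ʁ/ (stop → fricative, matching a fricative) — only manner changes, and always toward the following segment.
The trigger is the following segment, so the direction is regressive (anticipatory).

regressive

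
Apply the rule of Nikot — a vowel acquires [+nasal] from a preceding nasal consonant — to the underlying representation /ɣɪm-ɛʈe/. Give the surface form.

/ɛ/ sits next to the nasal /m/ and is therefore nasalised to [ɛ̃].

[ɣɪmɛ̃ʈe]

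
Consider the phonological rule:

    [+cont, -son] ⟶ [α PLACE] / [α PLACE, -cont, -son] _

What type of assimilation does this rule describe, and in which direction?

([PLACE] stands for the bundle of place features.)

progressive place assimilation

The rule copies the place features (abbreviated [PLACE]) from the environment onto the target, so the assimilating feature is place.
Since the environment is written before the underscore, the trigger precedes the target; the direction is progressive.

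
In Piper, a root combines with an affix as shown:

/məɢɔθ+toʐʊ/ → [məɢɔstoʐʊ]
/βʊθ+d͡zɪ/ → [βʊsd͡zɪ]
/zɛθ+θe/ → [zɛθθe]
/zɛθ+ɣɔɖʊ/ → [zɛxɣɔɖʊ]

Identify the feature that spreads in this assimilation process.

place

Comparing underlying and surface forms, /θ/ → [s] is the alternation; the neighbouring /t/ is constant.
The change dental → alveolar matches the place of the following /t/, identifying this as place assimilation.
The same holds elsewhere in the data: /θ/ → [s] before /d͡z/ (dental → alveolar, matching alveolar); /θ/ → [x] before /ɣ/ (dental → velar, matching velar) — only place changes, and always toward the following segment.
Nothing changes in [zɛθθe]: there the adjacent consonants already agree in place (/θ/ and /θ/ are both dental), so this form is consistent with the same rule.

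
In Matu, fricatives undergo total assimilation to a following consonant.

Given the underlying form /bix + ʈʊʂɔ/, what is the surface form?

/x/ is the segment targeted by the rule; it sits immediately before /ʈ/, so it assimilates completely and surfaces as [ʈ].

[biʈʈʊʂɔ]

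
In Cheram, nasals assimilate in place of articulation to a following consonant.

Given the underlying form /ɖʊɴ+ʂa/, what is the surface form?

The rule targets /ɴ/ (voiced uvular nasal), which sits before the trigger /ʂ/ (retroflex).
Changing only its place to retroflex gives [ɳ] — the voiced retroflex nasal.

[ɖʊɳʂa]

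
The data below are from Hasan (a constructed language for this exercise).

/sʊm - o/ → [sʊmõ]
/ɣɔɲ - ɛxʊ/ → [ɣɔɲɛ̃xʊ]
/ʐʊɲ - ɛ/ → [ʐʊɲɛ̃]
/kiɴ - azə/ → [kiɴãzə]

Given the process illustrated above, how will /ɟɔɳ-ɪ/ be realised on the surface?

The data show progressive nasality assimilation (vowel nasalisation): /o/ → [õ] after /m/; /ɛ/ → [ɛ̃] after /ɲ/; /a/ → [ã] after /ɴ/ — a vowel is nasalised by an immediately preceding nasal consonant.
The vowel /ɪ/ is adjacent to the preceding nasal /ɳ/, so it acquires [+nasal] and surfaces as [ɪ̃].

[ɟɔɳɪ̃]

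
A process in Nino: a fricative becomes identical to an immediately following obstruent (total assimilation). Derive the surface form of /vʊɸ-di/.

[vʊddi]

/ɸ/ is the segment targeted by the rule; it sits immediately before /d/, so it assimilates completely and surfaces as [d].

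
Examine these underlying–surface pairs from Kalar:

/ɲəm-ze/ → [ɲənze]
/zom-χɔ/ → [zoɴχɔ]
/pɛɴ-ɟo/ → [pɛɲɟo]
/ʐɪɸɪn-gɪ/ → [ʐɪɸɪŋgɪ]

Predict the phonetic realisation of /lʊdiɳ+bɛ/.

The data show regressive place assimilation: /m/ → [n] before /z/; /m/ → [ɴ] before /χ/; /ɴ/ → [ɲ] before /ɟ/; /n/ → [ŋ] before /g/. In each pair only place changes, matching the following consonant, while manner and voice stay constant.
/ɳ/ is a voiced retroflex nasal. The following trigger /b/ is bilabial, so /ɳ/ must become bilabial as well.
Changing only its place to bilabial gives [m] — the voiced bilabial nasal.

[lʊdimbɛ]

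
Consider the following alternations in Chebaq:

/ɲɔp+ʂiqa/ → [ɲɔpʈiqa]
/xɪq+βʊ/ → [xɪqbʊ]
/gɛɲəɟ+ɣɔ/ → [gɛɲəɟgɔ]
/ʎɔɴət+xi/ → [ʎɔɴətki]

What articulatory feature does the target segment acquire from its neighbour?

manner

The segment that alternates is /ʂ/, which surfaces as [ʈ] when adjacent to /p/.
The change fricative → stop matches the manner of the preceding /p/, identifying this as manner assimilation.
The same holds elsewhere in the data: /β/ → [b] after /q/ (fricative → stop, matching a stop); /ɣ/ → [g] after /ɟ/ (fricative → stop, matching a stop); /x/ → [k] after /t/ (fricative → stop, matching a stop) — only manner changes, and always toward the preceding segment.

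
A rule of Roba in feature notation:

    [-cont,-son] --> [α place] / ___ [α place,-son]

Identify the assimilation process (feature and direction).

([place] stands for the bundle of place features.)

The rule copies the place features (abbreviated [place]) from the environment onto the target, so the assimilating feature is place.
Since the environment is written after the underscore, the trigger follows the target; the direction is regressive.

regressive place assimilation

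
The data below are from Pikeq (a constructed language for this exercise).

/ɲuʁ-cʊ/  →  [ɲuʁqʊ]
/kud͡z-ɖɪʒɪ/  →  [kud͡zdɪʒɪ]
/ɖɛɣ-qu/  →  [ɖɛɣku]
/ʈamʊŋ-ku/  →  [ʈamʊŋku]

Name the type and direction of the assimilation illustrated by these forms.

Comparing underlying and surface forms, /c/ → [q] is the alternation; the neighbouring /ʁ/ is constant.
The change palatal → uvular matches the place of the preceding /ʁ/, identifying this as place assimilation.
Manner and voice are unchanged, so the assimilation is partial, not total.
The same holds elsewhere in the data: /ɖ/ → [d] after /d͡z/ (retroflex → alveolar, matching alveolar); /q/ → [k] after /ɣ/ (uvular → velar, matching velar) — only place changes, and always toward the preceding segment.
No alternation appears in [ʈamʊŋku]: there the adjacent consonants already agree in place (/k/ and /ŋ/ are both velar), so this form is consistent with the same rule.
Since the segment that changes follows the conditioning segment, the assimilation is progressive.

progressive place assimilation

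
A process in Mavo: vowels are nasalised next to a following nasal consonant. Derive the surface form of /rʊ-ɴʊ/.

/ʊ/ sits next to the nasal /ɴ/ and is therefore nasalised to [ʊ̃].

[rʊ̃ɴʊ]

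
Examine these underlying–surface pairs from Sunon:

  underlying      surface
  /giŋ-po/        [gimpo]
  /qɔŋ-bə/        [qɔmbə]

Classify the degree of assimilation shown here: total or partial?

The segment that alternates is /ŋ/, which surfaces as [m] when adjacent to /p/.
/ŋ/ is velar while /p/ is bilabial; the output [m] is bilabial, matching the trigger — so the feature that spreads is place.
Manner and voice are unchanged, so the assimilation is partial, not total.
The other alternating form patterns the same way: /ŋ/ → [m] before /b/ (velar → bilabial, matching bilabial) — only place changes, and always toward the following segment.

partial assimilation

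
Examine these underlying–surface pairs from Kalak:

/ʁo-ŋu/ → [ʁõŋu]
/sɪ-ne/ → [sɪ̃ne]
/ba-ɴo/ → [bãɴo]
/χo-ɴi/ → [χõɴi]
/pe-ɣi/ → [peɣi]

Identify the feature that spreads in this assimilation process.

nasality

The vowel /o/ surfaces as nasalised [õ] next to the following nasal /ŋ/ — it has acquired the [+nasal] feature of its neighbour.
Likewise in the remaining data: /ɪ/ → [ɪ̃] before /n/; /a/ → [ã] before /ɴ/; /o/ → [õ] before /ɴ/ — each time a vowel is nasalised next to a following nasal.
No change occurs in [peɣi] because the vowel at the boundary is adjacent to an oral consonant, not a nasal (/e/ next to /ɣ/).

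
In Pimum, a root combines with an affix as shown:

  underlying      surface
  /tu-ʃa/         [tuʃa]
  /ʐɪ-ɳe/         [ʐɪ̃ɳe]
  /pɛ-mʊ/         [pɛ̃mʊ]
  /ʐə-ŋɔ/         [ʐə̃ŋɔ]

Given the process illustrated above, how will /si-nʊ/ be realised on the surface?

[sĩnʊ]

The data show regressive nasality assimilation (vowel nasalisation): /ɪ/ → [ɪ̃] before /ɳ/; /ɛ/ → [ɛ̃] before /m/; /ə/ → [ə̃] before /ŋ/ — a vowel is nasalised by an immediately following nasal consonant.
No change occurs in [tuʃa] because the vowel at the boundary is adjacent to an oral consonant, not a nasal (/u/ next to /ʃ/).
The vowel /i/ is adjacent to the following nasal /n/, so it acquires [+nasal] and surfaces as [ĩ].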